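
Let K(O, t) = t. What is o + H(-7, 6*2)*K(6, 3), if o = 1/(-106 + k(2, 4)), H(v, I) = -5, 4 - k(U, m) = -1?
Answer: -1516/101 ≈ -15.010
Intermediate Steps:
k(U, m) = 5 (k(U, m) = 4 - 1*(-1) = 4 + 1 = 5)
o = -1/101 (o = 1/(-106 + 5) = 1/(-101) = -1/101 ≈ -0.0099010)
o + H(-7, 6*2)*K(6, 3) = -1/101 - 5*3 = -1/101 - 15 = -1516/101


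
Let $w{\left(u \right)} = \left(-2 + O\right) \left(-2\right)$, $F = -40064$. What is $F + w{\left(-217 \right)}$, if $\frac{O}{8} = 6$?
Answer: $-40156$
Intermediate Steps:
$O = 48$ ($O = 8 \cdot 6 = 48$)
$w{\left(u \right)} = -92$ ($w{\left(u \right)} = \left(-2 + 48\right) \left(-2\right) = 46 \left(-2\right) = -92$)
$F + w{\left(-217 \right)} = -40064 - 92 = -40156$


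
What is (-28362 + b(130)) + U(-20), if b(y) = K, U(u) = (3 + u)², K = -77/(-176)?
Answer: -449161/16 ≈ -28073.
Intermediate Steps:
K = 7/16 (K = -77*(-1/176) = 7/16 ≈ 0.43750)
b(y) = 7/16
(-28362 + b(130)) + U(-20) = (-28362 + 7/16) + (3 - 20)² = -453785/16 + (-17)² = -453785/16 + 289 = -449161/16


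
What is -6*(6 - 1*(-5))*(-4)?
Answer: 264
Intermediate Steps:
-6*(6 - 1*(-5))*(-4) = -6*(6 + 5)*(-4) = -6*11*(-4) = -66*(-4) = 264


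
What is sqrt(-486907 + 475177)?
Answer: I*sqrt(11730) ≈ 108.31*I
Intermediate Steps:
sqrt(-486907 + 475177) = sqrt(-11730) = I*sqrt(11730)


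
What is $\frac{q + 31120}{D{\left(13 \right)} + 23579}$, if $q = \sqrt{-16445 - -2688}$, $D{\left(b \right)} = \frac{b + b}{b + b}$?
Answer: $\frac{1556}{1179} + \frac{i \sqrt{13757}}{23580} \approx 1.3198 + 0.0049741 i$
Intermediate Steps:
$D{\left(b \right)} = 1$ ($D{\left(b \right)} = \frac{2 b}{2 b} = 2 b \frac{1}{2 b} = 1$)
$q = i \sqrt{13757}$ ($q = \sqrt{-16445 + 2688} = \sqrt{-13757} = i \sqrt{13757} \approx 117.29 i$)
$\frac{q + 31120}{D{\left(13 \right)} + 23579} = \frac{i \sqrt{13757} + 31120}{1 + 23579} = \frac{31120 + i \sqrt{13757}}{23580} = \left(31120 + i \sqrt{13757}\right) \frac{1}{23580} = \frac{1556}{1179} + \frac{i \sqrt{13757}}{23580}$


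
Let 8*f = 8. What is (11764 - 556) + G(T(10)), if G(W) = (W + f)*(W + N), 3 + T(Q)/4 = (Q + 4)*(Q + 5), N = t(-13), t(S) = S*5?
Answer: 643735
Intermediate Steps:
t(S) = 5*S
f = 1 (f = (⅛)*8 = 1)
N = -65 (N = 5*(-13) = -65)
T(Q) = -12 + 4*(4 + Q)*(5 + Q) (T(Q) = -12 + 4*((Q + 4)*(Q + 5)) = -12 + 4*((4 + Q)*(5 + Q)) = -12 + 4*(4 + Q)*(5 + Q))
G(W) = (1 + W)*(-65 + W) (G(W) = (W + 1)*(W - 65) = (1 + W)*(-65 + W))
(11764 - 556) + G(T(10)) = (11764 - 556) + (-65 + (68 + 4*10² + 36*10)² - 64*(68 + 4*10² + 36*10)) = 11208 + (-65 + (68 + 4*100 + 360)² - 64*(68 + 4*100 + 360)) = 11208 + (-65 + (68 + 400 + 360)² - 64*(68 + 400 + 360)) = 11208 + (-65 + 828² - 64*828) = 11208 + (-65 + 685584 - 52992) = 11208 + 632527 = 643735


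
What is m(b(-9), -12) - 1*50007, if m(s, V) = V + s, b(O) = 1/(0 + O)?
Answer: -450172/9 ≈ -50019.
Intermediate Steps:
b(O) = 1/O
m(b(-9), -12) - 1*50007 = (-12 + 1/(-9)) - 1*50007 = (-12 - ⅑) - 50007 = -109/9 - 50007 = -450172/9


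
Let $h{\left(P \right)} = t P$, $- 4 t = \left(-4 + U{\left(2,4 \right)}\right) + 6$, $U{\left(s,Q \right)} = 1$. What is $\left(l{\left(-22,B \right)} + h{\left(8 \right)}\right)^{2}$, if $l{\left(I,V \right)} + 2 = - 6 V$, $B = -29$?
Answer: $27556$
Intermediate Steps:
$l{\left(I,V \right)} = -2 - 6 V$
$t = - \frac{3}{4}$ ($t = - \frac{\left(-4 + 1\right) + 6}{4} = - \frac{-3 + 6}{4} = \left(- \frac{1}{4}\right) 3 = - \frac{3}{4} \approx -0.75$)
$h{\left(P \right)} = - \frac{3 P}{4}$
$\left(l{\left(-22,B \right)} + h{\left(8 \right)}\right)^{2} = \left(\left(-2 - -174\right) - 6\right)^{2} = \left(\left(-2 + 174\right) - 6\right)^{2} = \left(172 - 6\right)^{2} = 166^{2} = 27556$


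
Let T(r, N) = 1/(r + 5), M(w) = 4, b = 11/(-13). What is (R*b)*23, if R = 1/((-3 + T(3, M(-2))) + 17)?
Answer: -2024/1469 ≈ -1.3778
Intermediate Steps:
b = -11/13 (b = 11*(-1/13) = -11/13 ≈ -0.84615)
T(r, N) = 1/(5 + r)
R = 8/113 (R = 1/((-3 + 1/(5 + 3)) + 17) = 1/((-3 + 1/8) + 17) = 1/((-3 + ⅛) + 17) = 1/(-23/8 + 17) = 1/(113/8) = 8/113 ≈ 0.070796)
(R*b)*23 = ((8/113)*(-11/13))*23 = -88/1469*23 = -2024/1469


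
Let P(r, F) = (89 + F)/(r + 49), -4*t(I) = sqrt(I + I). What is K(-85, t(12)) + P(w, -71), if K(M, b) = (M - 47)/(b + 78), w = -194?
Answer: -213654/117595 - 44*sqrt(6)/4055 ≈ -1.8434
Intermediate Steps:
t(I) = -sqrt(2)*sqrt(I)/4 (t(I) = -sqrt(I + I)/4 = -sqrt(2)*sqrt(I)/4)
K(M, b) = (-47 + M)/(78 + b)
P(r, F) = (89 + F)/(49 + r)
K(-85, t(12)) + P(w, -71) = (-47 - 85)/(78 - sqrt(2)*sqrt(12)/4) + (89 - 71)/(49 - 194) = -132/(78 - sqrt(2)*2*sqrt(3)/4) + 18/(-145) = -132/(78 - sqrt(6)/2) - 1/145*18 = -132/(78 - sqrt(6)/2) - 18/145 = -18/145 - 132/(78 - sqrt(6)/2)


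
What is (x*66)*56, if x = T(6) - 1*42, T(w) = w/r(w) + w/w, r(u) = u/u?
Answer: -129360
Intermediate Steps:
r(u) = 1
T(w) = 1 + w (T(w) = w/1 + w/w = w*1 + 1 = w + 1 = 1 + w)
x = -35 (x = (1 + 6) - 1*42 = 7 - 42 = -35)
(x*66)*56 = -35*66*56 = -2310*56 = -129360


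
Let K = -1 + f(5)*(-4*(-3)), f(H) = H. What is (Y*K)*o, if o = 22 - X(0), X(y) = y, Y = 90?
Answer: 116820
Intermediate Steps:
K = 59 (K = -1 + 5*(-4*(-3)) = -1 + 5*12 = -1 + 60 = 59)
o = 22 (o = 22 - 1*0 = 22 + 0 = 22)
(Y*K)*o = (90*59)*22 = 5310*22 = 116820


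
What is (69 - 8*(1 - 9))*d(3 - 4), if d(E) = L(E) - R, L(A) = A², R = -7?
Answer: 1064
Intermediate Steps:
d(E) = 7 + E² (d(E) = E² - 1*(-7) = E² + 7 = 7 + E²)
(69 - 8*(1 - 9))*d(3 - 4) = (69 - 8*(1 - 9))*(7 + (3 - 4)²) = (69 - 8*(-8))*(7 + (-1)²) = (69 + 64)*(7 + 1) = 133*8 = 1064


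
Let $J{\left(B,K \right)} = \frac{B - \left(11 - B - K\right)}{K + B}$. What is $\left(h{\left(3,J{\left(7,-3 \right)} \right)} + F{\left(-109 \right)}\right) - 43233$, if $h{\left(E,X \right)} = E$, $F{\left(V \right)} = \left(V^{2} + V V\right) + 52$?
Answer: $-19416$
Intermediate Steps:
$J{\left(B,K \right)} = \frac{-11 + K + 2 B}{B + K}$ ($J{\left(B,K \right)} = \frac{B + \left(-11 + B + K\right)}{B + K} = \frac{-11 + K + 2 B}{B + K}$)
$F{\left(V \right)} = 52 + 2 V^{2}$ ($F{\left(V \right)} = \left(V^{2} + V^{2}\right) + 52 = 2 V^{2} + 52 = 52 + 2 V^{2}$)
$\left(h{\left(3,J{\left(7,-3 \right)} \right)} + F{\left(-109 \right)}\right) - 43233 = \left(3 + \left(52 + 2 \left(-109\right)^{2}\right)\right) - 43233 = \left(3 + \left(52 + 2 \cdot 11881\right)\right) - 43233 = \left(3 + \left(52 + 23762\right)\right) - 43233 = \left(3 + 23814\right) - 43233 = 23817 - 43233 = -19416$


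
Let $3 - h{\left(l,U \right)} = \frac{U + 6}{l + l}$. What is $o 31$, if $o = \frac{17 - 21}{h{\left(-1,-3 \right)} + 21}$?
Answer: $- \frac{248}{51} \approx -4.8627$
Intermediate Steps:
$h{\left(l,U \right)} = 3 - \frac{6 + U}{2 l}$ ($h{\left(l,U \right)} = 3 - \frac{U + 6}{l + l} = 3 - \frac{6 + U}{2 l}$)
$o = - \frac{8}{51}$ ($o = \frac{17 - 21}{\frac{-6 - -3 + 6 \left(-1\right)}{2 \left(-1\right)} + 21} = - \frac{4}{\frac{1}{2} \left(-1\right) \left(-6 + 3 - 6\right) + 21} = - \frac{4}{\frac{1}{2} \left(-1\right) \left(-9\right) + 21} = - \frac{4}{\frac{9}{2} + 21} = - \frac{4}{\frac{51}{2}} = \left(-4\right) \frac{2}{51} = - \frac{8}{51} \approx -0.15686$)
$o 31 = \left(- \frac{8}{51}\right) 31 = - \frac{248}{51}$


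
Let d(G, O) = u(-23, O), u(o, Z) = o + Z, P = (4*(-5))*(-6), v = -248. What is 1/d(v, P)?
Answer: 1/97 ≈ 0.010309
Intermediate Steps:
P = 120 (P = -20*(-6) = 120)
u(o, Z) = Z + o
d(G, O) = -23 + O (d(G, O) = O - 23 = -23 + O)
1/d(v, P) = 1/(-23 + 120) = 1/97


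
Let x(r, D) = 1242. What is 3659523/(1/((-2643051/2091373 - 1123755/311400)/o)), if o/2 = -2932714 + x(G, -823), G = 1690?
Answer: 258056302045581641/84850291252215040 ≈ 3.0413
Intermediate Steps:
o = -5862944 (o = 2*(-2932714 + 1242) = 2*(-2931472) = -5862944)
3659523/(1/((-2643051/2091373 - 1123755/311400)/o)) = 3659523/(1/((-2643051/2091373 - 1123755/311400)/(-5862944))) = 3659523/(1/((-2643051*1/2091373 - 1123755*1/311400)*(-1/5862944))) = 3659523/(1/((-2643051/2091373 - 74917/20760)*(-1/5862944))) = 3659523/(1/(-211549129801/43416903480*(-1/5862944))) = 3659523/(1/(211549129801/254550873756645120)) = 3659523/(254550873756645120/211549129801) = 3659523*(211549129801/254550873756645120) = 258056302045581641/84850291252215040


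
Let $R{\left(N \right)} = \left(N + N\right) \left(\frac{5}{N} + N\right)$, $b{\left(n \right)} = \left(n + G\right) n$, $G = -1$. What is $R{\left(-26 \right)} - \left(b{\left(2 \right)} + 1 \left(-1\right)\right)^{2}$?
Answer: $1361$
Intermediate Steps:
$b{\left(n \right)} = n \left(-1 + n\right)$ ($b{\left(n \right)} = \left(n - 1\right) n = \left(-1 + n\right) n = n \left(-1 + n\right)$)
$R{\left(N \right)} = 2 N \left(N + \frac{5}{N}\right)$
$R{\left(-26 \right)} - \left(b{\left(2 \right)} + 1 \left(-1\right)\right)^{2} = \left(10 + 2 \left(-26\right)^{2}\right) - \left(2 \left(-1 + 2\right) + 1 \left(-1\right)\right)^{2} = \left(10 + 2 \cdot 676\right) - \left(2 \cdot 1 - 1\right)^{2} = \left(10 + 1352\right) - \left(2 - 1\right)^{2} = 1362 - 1^{2} = 1362 - 1 = 1361$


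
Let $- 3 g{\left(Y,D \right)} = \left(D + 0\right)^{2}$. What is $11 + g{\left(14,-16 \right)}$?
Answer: $- \frac{223}{3} \approx -74.333$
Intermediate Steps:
$g{\left(Y,D \right)} = - \frac{D^{2}}{3}$ ($g{\left(Y,D \right)} = - \frac{\left(D + 0\right)^{2}}{3} = - \frac{D^{2}}{3}$)
$11 + g{\left(14,-16 \right)} = 11 - \frac{\left(-16\right)^{2}}{3} = 11 - \frac{256}{3} = - \frac{223}{3}$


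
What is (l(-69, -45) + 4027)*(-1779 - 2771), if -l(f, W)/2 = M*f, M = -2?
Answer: -17067050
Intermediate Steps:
l(f, W) = 4*f (l(f, W) = -(-4)*f = 4*f)
(l(-69, -45) + 4027)*(-1779 - 2771) = (4*(-69) + 4027)*(-1779 - 2771) = (-276 + 4027)*(-4550) = 3751*(-4550) = -17067050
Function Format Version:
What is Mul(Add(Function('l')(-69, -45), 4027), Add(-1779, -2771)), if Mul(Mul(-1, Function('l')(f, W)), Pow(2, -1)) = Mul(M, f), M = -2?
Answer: -17067050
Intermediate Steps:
Function('l')(f, W) = Mul(4, f) (Function('l')(f, W) = Mul(-2, Mul(-2, f)) = Mul(4, f))
Mul(Add(Function('l')(-69, -45), 4027), Add(-1779, -2771)) = Mul(Add(Mul(4, -69), 4027), Add(-1779, -2771)) = Mul(Add(-276, 4027), -4550) = Mul(3751, -4550) = -17067050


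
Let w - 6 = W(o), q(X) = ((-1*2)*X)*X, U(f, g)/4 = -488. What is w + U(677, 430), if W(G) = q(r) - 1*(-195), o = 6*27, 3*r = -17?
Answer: -16337/9 ≈ -1815.2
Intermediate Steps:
r = -17/3 (r = (⅓)*(-17) = -17/3 ≈ -5.6667)
o = 162
U(f, g) = -1952 (U(f, g) = 4*(-488) = -1952)
q(X) = -2*X² (q(X) = (-2*X)*X = -2*X²)
W(G) = 1177/9 (W(G) = -2*(-17/3)² - 1*(-195) = -2*289/9 + 195 = -578/9 + 195 = 1177/9)
w = 1231/9 (w = 6 + 1177/9 = 1231/9 ≈ 136.78)
w + U(677, 430) = 1231/9 - 1952 = -16337/9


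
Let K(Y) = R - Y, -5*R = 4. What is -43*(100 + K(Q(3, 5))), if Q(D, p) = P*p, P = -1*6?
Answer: -27778/5 ≈ -5555.6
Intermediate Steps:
R = -4/5 (R = -1/5*4 = -4/5 ≈ -0.80000)
P = -6
Q(D, p) = -6*p
K(Y) = -4/5 - Y
-43*(100 + K(Q(3, 5))) = -43*(100 + (-4/5 - (-6)*5)) = -43*(100 + (-4/5 - 1*(-30))) = -43*(100 + (-4/5 + 30)) = -43*(100 + 146/5) = -43*646/5 = -27778/5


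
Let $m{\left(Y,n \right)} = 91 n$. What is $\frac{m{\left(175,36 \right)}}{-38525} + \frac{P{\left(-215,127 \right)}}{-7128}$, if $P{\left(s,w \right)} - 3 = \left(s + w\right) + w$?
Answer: $- \frac{4161563}{45767700} \approx -0.090928$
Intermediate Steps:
$P{\left(s,w \right)} = 3 + s + 2 w$ ($P{\left(s,w \right)} = 3 + \left(\left(s + w\right) + w\right) = 3 + \left(s + 2 w\right) = 3 + s + 2 w$)
$\frac{m{\left(175,36 \right)}}{-38525} + \frac{P{\left(-215,127 \right)}}{-7128} = \frac{91 \cdot 36}{-38525} + \frac{3 - 215 + 2 \cdot 127}{-7128} = 3276 \left(- \frac{1}{38525}\right) + \left(3 - 215 + 254\right) \left(- \frac{1}{7128}\right) = - \frac{3276}{38525} + 42 \left(- \frac{1}{7128}\right) = - \frac{3276}{38525} - \frac{7}{1188} = - \frac{4161563}{45767700}$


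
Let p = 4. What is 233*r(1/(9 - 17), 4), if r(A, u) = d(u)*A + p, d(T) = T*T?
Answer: 466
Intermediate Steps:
d(T) = T²
r(A, u) = 4 + A*u² (r(A, u) = u²*A + 4 = A*u² + 4 = 4 + A*u²)
233*r(1/(9 - 17), 4) = 233*(4 + 4²/(9 - 17)) = 233*(4 + 16/(-8)) = 233*(4 - ⅛*16) = 233*(4 - 2) = 233*2 = 466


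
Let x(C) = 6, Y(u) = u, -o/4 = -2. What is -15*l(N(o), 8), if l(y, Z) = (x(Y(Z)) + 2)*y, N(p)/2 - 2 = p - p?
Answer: -480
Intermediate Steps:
o = 8 (o = -4*(-2) = 8)
N(p) = 4 (N(p) = 4 + 2*(p - p) = 4 + 2*0 = 4 + 0 = 4)
l(y, Z) = 8*y (l(y, Z) = (6 + 2)*y = 8*y)
-15*l(N(o), 8) = -120*4 = -15*32 = -480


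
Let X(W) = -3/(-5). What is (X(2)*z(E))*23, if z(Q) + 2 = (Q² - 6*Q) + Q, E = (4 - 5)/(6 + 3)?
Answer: -2668/135 ≈ -19.763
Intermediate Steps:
E = -⅑ (E = -1/9 = -1*⅑ = -⅑ ≈ -0.11111)
z(Q) = -2 + Q² - 5*Q (z(Q) = -2 + ((Q² - 6*Q) + Q) = -2 + (Q² - 5*Q) = -2 + Q² - 5*Q)
X(W) = ⅗ (X(W) = -3*(-⅕) = ⅗)
(X(2)*z(E))*23 = (3*(-2 + (-⅑)² - 5*(-⅑))/5)*23 = (3*(-2 + 1/81 + 5/9)/5)*23 = ((⅗)*(-116/81))*23 = -116/135*23 = -2668/135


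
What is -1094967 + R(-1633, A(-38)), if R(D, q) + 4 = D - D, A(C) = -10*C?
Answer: -1094971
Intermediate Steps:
R(D, q) = -4 (R(D, q) = -4 + (D - D) = -4 + 0 = -4)
-1094967 + R(-1633, A(-38)) = -1094967 - 4 = -1094971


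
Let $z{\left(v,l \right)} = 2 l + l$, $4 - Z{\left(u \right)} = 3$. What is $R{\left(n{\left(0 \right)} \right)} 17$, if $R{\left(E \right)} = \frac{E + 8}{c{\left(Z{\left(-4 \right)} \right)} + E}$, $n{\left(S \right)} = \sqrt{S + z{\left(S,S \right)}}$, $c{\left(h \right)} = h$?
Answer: $136$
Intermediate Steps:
$Z{\left(u \right)} = 1$ ($Z{\left(u \right)} = 4 - 3 = 1$)
$z{\left(v,l \right)} = 3 l$
$n{\left(S \right)} = 2 \sqrt{S}$ ($n{\left(S \right)} = \sqrt{S + 3 S} = \sqrt{4 S} = 2 \sqrt{S}$)
$R{\left(E \right)} = \frac{8 + E}{1 + E}$ ($R{\left(E \right)} = \frac{E + 8}{1 + E} = \frac{8 + E}{1 + E}$)
$R{\left(n{\left(0 \right)} \right)} 17 = \frac{8 + 2 \sqrt{0}}{1 + 2 \sqrt{0}} \cdot 17 = \frac{8 + 2 \cdot 0}{1 + 2 \cdot 0} \cdot 17 = \frac{8 + 0}{1 + 0} \cdot 17 = 1^{-1} \cdot 8 \cdot 17 = 1 \cdot 8 \cdot 17 = 8 \cdot 17 = 136$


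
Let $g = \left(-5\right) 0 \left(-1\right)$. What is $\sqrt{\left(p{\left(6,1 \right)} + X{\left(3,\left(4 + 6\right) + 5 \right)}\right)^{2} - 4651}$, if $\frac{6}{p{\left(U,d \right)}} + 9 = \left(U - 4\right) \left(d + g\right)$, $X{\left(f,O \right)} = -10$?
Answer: $\frac{i \sqrt{222123}}{7} \approx 67.328 i$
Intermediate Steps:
$g = 0$ ($g = 0 \left(-1\right) = 0$)
$p{\left(U,d \right)} = \frac{6}{-9 + d \left(-4 + U\right)}$ ($p{\left(U,d \right)} = \frac{6}{-9 + \left(U - 4\right) \left(d + 0\right)} = \frac{6}{-9 + \left(-4 + U\right) d} = \frac{6}{-9 + d \left(-4 + U\right)}$)
$\sqrt{\left(p{\left(6,1 \right)} + X{\left(3,\left(4 + 6\right) + 5 \right)}\right)^{2} - 4651} = \sqrt{\left(\frac{6}{-9 - 4 + 6 \cdot 1} - 10\right)^{2} - 4651} = \sqrt{\left(\frac{6}{-9 - 4 + 6} - 10\right)^{2} - 4651} = \sqrt{\left(\frac{6}{-7} - 10\right)^{2} - 4651} = \sqrt{\left(6 \left(- \frac{1}{7}\right) - 10\right)^{2} - 4651} = \sqrt{\left(- \frac{6}{7} - 10\right)^{2} - 4651} = \sqrt{\left(- \frac{76}{7}\right)^{2} - 4651} = \sqrt{\frac{5776}{49} - 4651} = \sqrt{- \frac{222123}{49}} = \frac{i \sqrt{222123}}{7}$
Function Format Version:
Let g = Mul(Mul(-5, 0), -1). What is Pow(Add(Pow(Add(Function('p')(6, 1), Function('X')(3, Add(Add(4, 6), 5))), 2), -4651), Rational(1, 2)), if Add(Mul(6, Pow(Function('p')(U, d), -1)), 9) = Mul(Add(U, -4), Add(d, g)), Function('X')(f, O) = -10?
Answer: Mul(Rational(1, 7), I, Pow(222123, Rational(1, 2))) ≈ Mul(67.328, I)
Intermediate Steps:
g = 0 (g = Mul(0, -1) = 0)
Function('p')(U, d) = Mul(6, Pow(Add(-9, Mul(d, Add(-4, U))), -1)) (Function('p')(U, d) = Mul(6, Pow(Add(-9, Mul(Add(U, -4), Add(d, 0))), -1)) = Mul(6, Pow(Add(-9, Mul(Add(-4, U), d)), -1)) = Mul(6, Pow(Add(-9, Mul(d, Add(-4, U))), -1)))
Pow(Add(Pow(Add(Function('p')(6, 1), Function('X')(3, Add(Add(4, 6), 5))), 2), -4651), Rational(1, 2)) = Pow(Add(Pow(Add(Mul(6, Pow(Add(-9, Mul(-4, 1), Mul(6, 1)), -1)), -10), 2), -4651), Rational(1, 2)) = Pow(Add(Pow(Add(Mul(6, Pow(Add(-9, -4, 6), -1)), -10), 2), -4651), Rational(1, 2)) = Pow(Add(Pow(Add(Mul(6, Pow(-7, -1)), -10), 2), -4651), Rational(1, 2)) = Pow(Add(Pow(Add(Mul(6, Rational(-1, 7)), -10), 2), -4651), Rational(1, 2)) = Pow(Add(Pow(Add(Rational(-6, 7), -10), 2), -4651), Rational(1, 2)) = Pow(Add(Pow(Rational(-76, 7), 2), -4651), Rational(1, 2)) = Pow(Add(Rational(5776, 49), -4651), Rational(1, 2)) = Pow(Rational(-222123, 49), Rational(1, 2)) = Mul(Rational(1, 7), I, Pow(222123, Rational(1, 2)))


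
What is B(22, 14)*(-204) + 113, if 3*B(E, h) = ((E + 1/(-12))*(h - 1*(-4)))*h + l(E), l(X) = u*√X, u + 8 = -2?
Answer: -375451 + 680*√22 ≈ -3.7226e+5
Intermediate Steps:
u = -10 (u = -8 - 2 = -10)
l(X) = -10*√X
B(E, h) = -10*√E/3 + h*(4 + h)*(-1/12 + E)/3 (B(E, h) = (((E + 1/(-12))*(h - 1*(-4)))*h - 10*√E)/3 = (((E - 1/12)*(h + 4))*h - 10*√E)/3 = (((-1/12 + E)*(4 + h))*h - 10*√E)/3 = (((4 + h)*(-1/12 + E))*h - 10*√E)/3 = (h*(4 + h)*(-1/12 + E) - 10*√E)/3 = (-10*√E + h*(4 + h)*(-1/12 + E))/3 = -10*√E/3 + h*(4 + h)*(-1/12 + E)/3)
B(22, 14)*(-204) + 113 = (-10*√22/3 - ⅑*14 - 1/36*14² + (⅓)*22*14² + (4/3)*22*14)*(-204) + 113 = (-10*√22/3 - 14/9 - 1/36*196 + (⅓)*22*196 + 1232/3)*(-204) + 113 = (-10*√22/3 - 14/9 - 49/9 + 4312/3 + 1232/3)*(-204) + 113 = (1841 - 10*√22/3)*(-204) + 113 = (-375564 + 680*√22) + 113 = -375451 + 680*√22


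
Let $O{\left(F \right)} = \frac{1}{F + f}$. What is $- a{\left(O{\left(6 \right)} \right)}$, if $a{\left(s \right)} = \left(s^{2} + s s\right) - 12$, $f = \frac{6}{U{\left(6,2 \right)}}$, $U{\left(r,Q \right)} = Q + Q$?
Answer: $\frac{2692}{225} \approx 11.964$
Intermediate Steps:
$U{\left(r,Q \right)} = 2 Q$
$f = \frac{3}{2}$ ($f = \frac{6}{2 \cdot 2} = \frac{6}{4} = 6 \cdot \frac{1}{4} = \frac{3}{2} \approx 1.5$)
$O{\left(F \right)} = \frac{1}{\frac{3}{2} + F}$ ($O{\left(F \right)} = \frac{1}{F + \frac{3}{2}} = \frac{1}{\frac{3}{2} + F}$)
$a{\left(s \right)} = -12 + 2 s^{2}$ ($a{\left(s \right)} = \left(s^{2} + s^{2}\right) - 12 = 2 s^{2} - 12 = -12 + 2 s^{2}$)
$- a{\left(O{\left(6 \right)} \right)} = - (-12 + 2 \left(\frac{2}{3 + 2 \cdot 6}\right)^{2}) = - (-12 + 2 \left(\frac{2}{3 + 12}\right)^{2}) = - (-12 + 2 \left(\frac{2}{15}\right)^{2}) = - (-12 + 2 \cdot \frac{4}{225}) = - (-12 + \frac{8}{225}) = \left(-1\right) \left(- \frac{2692}{225}\right) = \frac{2692}{225}$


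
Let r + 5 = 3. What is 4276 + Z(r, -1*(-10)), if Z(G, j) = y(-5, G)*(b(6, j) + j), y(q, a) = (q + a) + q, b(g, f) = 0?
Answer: 4156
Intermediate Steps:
y(q, a) = a + 2*q (y(q, a) = (a + q) + q = a + 2*q)
r = -2 (r = -5 + 3 = -2)
Z(G, j) = j*(-10 + G) (Z(G, j) = (G + 2*(-5))*(0 + j) = (G - 10)*j = (-10 + G)*j = j*(-10 + G))
4276 + Z(r, -1*(-10)) = 4276 + (-1*(-10))*(-10 - 2) = 4276 + 10*(-12) = 4276 - 120 = 4156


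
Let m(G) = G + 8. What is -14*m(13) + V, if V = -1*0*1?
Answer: -294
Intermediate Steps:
V = 0 (V = 0*1 = 0)
m(G) = 8 + G
-14*m(13) + V = -14*(8 + 13) + 0 = -14*21 + 0 = -294 + 0 = -294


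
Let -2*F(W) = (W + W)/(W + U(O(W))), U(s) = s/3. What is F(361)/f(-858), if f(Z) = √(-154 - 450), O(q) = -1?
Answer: 1083*I*√151/326764 ≈ 0.040727*I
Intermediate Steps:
U(s) = s/3 (U(s) = s*(⅓) = s/3)
F(W) = -W/(-⅓ + W) (F(W) = -(W + W)/(2*(W + (⅓)*(-1))) = -2*W/(2*(W - ⅓)) = -2*W/(2*(-⅓ + W)) = -W/(-⅓ + W))
f(Z) = 2*I*√151 (f(Z) = √(-604) = 2*I*√151)
F(361)/f(-858) = (-3*361/(-1 + 3*361))/((2*I*√151)) = (-3*361/(-1 + 1083))*(-I*√151/302) = (-3*361/1082)*(-I*√151/302) = (-3*361*1/1082)*(-I*√151/302) = -(-1083)*I*√151/326764 = 1083*I*√151/326764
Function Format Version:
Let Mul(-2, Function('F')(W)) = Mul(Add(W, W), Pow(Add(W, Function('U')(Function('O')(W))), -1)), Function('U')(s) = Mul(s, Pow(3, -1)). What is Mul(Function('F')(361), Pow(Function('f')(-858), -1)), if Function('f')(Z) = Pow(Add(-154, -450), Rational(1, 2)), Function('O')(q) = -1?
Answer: Mul(Rational(1083, 326764), I, Pow(151, Rational(1, 2))) ≈ Mul(0.040727, I)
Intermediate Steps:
Function('U')(s) = Mul(Rational(1, 3), s) (Function('U')(s) = Mul(s, Rational(1, 3)) = Mul(Rational(1, 3), s))
Function('F')(W) = Mul(-1, W, Pow(Add(Rational(-1, 3), W), -1)) (Function('F')(W) = Mul(Rational(-1, 2), Mul(Add(W, W), Pow(Add(W, Mul(Rational(1, 3), -1)), -1))) = Mul(Rational(-1, 2), Mul(Mul(2, W), Pow(Add(W, Rational(-1, 3)), -1))) = Mul(Rational(-1, 2), Mul(Mul(2, W), Pow(Add(Rational(-1, 3), W), -1))) = Mul(Rational(-1, 2), Mul(2, W, Pow(Add(Rational(-1, 3), W), -1))) = Mul(-1, W, Pow(Add(Rational(-1, 3), W), -1)))
Function('f')(Z) = Mul(2, I, Pow(151, Rational(1, 2))) (Function('f')(Z) = Pow(-604, Rational(1, 2)) = Mul(2, I, Pow(151, Rational(1, 2))))
Mul(Function('F')(361), Pow(Function('f')(-858), -1)) = Mul(Mul(-3, 361, Pow(Add(-1, Mul(3, 361)), -1)), Pow(Mul(2, I, Pow(151, Rational(1, 2))), -1)) = Mul(Mul(-3, 361, Pow(Add(-1, 1083), -1)), Mul(Rational(-1, 302), I, Pow(151, Rational(1, 2)))) = Mul(Mul(-3, 361, Pow(1082, -1)), Mul(Rational(-1, 302), I, Pow(151, Rational(1, 2)))) = Mul(Mul(-3, 361, Rational(1, 1082)), Mul(Rational(-1, 302), I, Pow(151, Rational(1, 2)))) = Mul(Rational(-1083, 1082), Mul(Rational(-1, 302), I, Pow(151, Rational(1, 2)))) = Mul(Rational(1083, 326764), I, Pow(151, Rational(1, 2)))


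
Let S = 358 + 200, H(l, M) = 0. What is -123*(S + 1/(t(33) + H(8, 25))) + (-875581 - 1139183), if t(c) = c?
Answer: -22917419/11 ≈ -2.0834e+6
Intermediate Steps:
S = 558
-123*(S + 1/(t(33) + H(8, 25))) + (-875581 - 1139183) = -123*(558 + 1/(33 + 0)) + (-875581 - 1139183) = -123*(558 + 1/33) - 2014764 = -123*18415/33 - 2014764 = -755015/11 - 2014764 = -22917419/11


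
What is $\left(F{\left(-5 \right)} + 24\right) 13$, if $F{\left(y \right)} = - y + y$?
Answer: $312$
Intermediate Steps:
$F{\left(y \right)} = 0$
$\left(F{\left(-5 \right)} + 24\right) 13 = \left(0 + 24\right) 13 = 24 \cdot 13 = 312$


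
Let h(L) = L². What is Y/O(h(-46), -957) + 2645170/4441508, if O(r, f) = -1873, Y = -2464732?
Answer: 5476040649633/4159472242 ≈ 1316.5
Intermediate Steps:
Y/O(h(-46), -957) + 2645170/4441508 = -2464732/(-1873) + 2645170/4441508 = -2464732*(-1/1873) + 2645170*(1/4441508) = 2464732/1873 + 1322585/2220754 = 5476040649633/4159472242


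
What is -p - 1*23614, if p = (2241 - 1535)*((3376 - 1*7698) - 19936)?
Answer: 17102534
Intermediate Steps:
p = -17126148 (p = 706*((3376 - 7698) - 19936) = 706*(-4322 - 19936) = 706*(-24258) = -17126148)
-p - 1*23614 = -1*(-17126148) - 1*23614 = 17126148 - 23614 = 17102534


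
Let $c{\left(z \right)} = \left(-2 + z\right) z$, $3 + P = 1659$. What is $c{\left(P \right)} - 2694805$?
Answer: $44219$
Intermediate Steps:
$P = 1656$ ($P = -3 + 1659 = 1656$)
$c{\left(z \right)} = z \left(-2 + z\right)$
$c{\left(P \right)} - 2694805 = 1656 \left(-2 + 1656\right) - 2694805 = 1656 \cdot 1654 - 2694805 = 2739024 - 2694805 = 44219$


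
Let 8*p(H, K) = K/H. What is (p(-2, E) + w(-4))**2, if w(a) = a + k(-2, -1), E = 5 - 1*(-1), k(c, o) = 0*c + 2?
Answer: 361/64 ≈ 5.6406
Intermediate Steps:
k(c, o) = 2 (k(c, o) = 0 + 2 = 2)
E = 6 (E = 5 + 1 = 6)
p(H, K) = K/(8*H) (p(H, K) = (K/H)/8 = K/(8*H))
w(a) = 2 + a (w(a) = a + 2 = 2 + a)
(p(-2, E) + w(-4))**2 = ((1/8)*6/(-2) + (2 - 4))**2 = ((1/8)*6*(-1/2) - 2)**2 = (-3/8 - 2)**2 = (-19/8)**2 = 361/64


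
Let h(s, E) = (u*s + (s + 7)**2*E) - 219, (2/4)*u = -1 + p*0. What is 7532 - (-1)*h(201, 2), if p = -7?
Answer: 93439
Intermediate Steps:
u = -2 (u = 2*(-1 - 7*0) = 2*(-1 + 0) = 2*(-1) = -2)
h(s, E) = -219 - 2*s + E*(7 + s)**2 (h(s, E) = (-2*s + (s + 7)**2*E) - 219 = (-2*s + (7 + s)**2*E) - 219 = (-2*s + E*(7 + s)**2) - 219 = -219 - 2*s + E*(7 + s)**2)
7532 - (-1)*h(201, 2) = 7532 - (-1)*(-219 - 2*201 + 2*(7 + 201)**2) = 7532 - (-1)*(-219 - 402 + 2*208**2) = 7532 - (-1)*(-219 - 402 + 2*43264) = 7532 - (-1)*(-219 - 402 + 86528) = 7532 - (-1)*85907 = 7532 - 1*(-85907) = 7532 + 85907 = 93439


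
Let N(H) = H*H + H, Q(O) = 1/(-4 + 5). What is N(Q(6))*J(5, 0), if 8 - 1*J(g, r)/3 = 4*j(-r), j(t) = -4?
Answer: 144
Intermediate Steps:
J(g, r) = 72 (J(g, r) = 24 - 12*(-4) = 24 - 3*(-16) = 24 + 48 = 72)
Q(O) = 1 (Q(O) = 1/1 = 1)
N(H) = H + H**2 (N(H) = H**2 + H = H + H**2)
N(Q(6))*J(5, 0) = (1*(1 + 1))*72 = (1*2)*72 = 2*72 = 144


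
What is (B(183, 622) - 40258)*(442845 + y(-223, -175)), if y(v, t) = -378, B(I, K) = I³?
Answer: 2693840420943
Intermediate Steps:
(B(183, 622) - 40258)*(442845 + y(-223, -175)) = (183³ - 40258)*(442845 - 378) = (6128487 - 40258)*442467 = 6088229*442467 = 2693840420943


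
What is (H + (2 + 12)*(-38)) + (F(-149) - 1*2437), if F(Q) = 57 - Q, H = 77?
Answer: -2686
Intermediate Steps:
(H + (2 + 12)*(-38)) + (F(-149) - 1*2437) = (77 + (2 + 12)*(-38)) + ((57 - 1*(-149)) - 1*2437) = (77 + 14*(-38)) + ((57 + 149) - 2437) = (77 - 532) + (206 - 2437) = -455 - 2231 = -2686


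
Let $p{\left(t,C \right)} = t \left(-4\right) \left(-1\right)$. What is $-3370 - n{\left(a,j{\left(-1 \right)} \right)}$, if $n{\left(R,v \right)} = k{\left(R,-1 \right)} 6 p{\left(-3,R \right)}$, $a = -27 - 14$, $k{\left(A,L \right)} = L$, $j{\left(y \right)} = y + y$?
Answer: $-3442$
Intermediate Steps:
$j{\left(y \right)} = 2 y$
$p{\left(t,C \right)} = 4 t$ ($p{\left(t,C \right)} = - 4 t \left(-1\right) = 4 t$)
$a = -41$ ($a = -27 - 14 = -41$)
$n{\left(R,v \right)} = 72$ ($n{\left(R,v \right)} = \left(-1\right) 6 \cdot 4 \left(-3\right) = \left(-6\right) \left(-12\right) = 72$)
$-3370 - n{\left(a,j{\left(-1 \right)} \right)} = -3370 - 72 = -3442$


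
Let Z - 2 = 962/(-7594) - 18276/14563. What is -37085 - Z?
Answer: -2050675635082/55295711 ≈ -37086.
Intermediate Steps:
Z = 34192647/55295711 (Z = 2 + (962/(-7594) - 18276/14563) = 2 + (962*(-1/7594) - 18276*1/14563) = 2 + (-481/3797 - 18276/14563) = 2 - 76398775/55295711 = 34192647/55295711 ≈ 0.61836)
-37085 - Z = -37085 - 1*34192647/55295711 = -37085 - 34192647/55295711 = -2050675635082/55295711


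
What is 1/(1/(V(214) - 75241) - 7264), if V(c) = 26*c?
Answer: -69677/506133729 ≈ -0.00013767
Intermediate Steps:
1/(1/(V(214) - 75241) - 7264) = 1/(1/(26*214 - 75241) - 7264) = 1/(1/(5564 - 75241) - 7264) = 1/(1/(-69677) - 7264) = 1/(-1/69677 - 7264) = 1/(-506133729/69677) = -69677/506133729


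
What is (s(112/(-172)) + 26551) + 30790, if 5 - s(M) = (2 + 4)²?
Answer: 57310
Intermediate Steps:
s(M) = -31 (s(M) = 5 - (2 + 4)² = 5 - 1*6² = 5 - 1*36 = 5 - 36 = -31)
(s(112/(-172)) + 26551) + 30790 = (-31 + 26551) + 30790 = 26520 + 30790 = 57310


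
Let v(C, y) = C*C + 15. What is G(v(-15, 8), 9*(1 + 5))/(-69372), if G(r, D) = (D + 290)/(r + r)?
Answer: -43/4162320 ≈ -1.0331e-5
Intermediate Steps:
v(C, y) = 15 + C**2 (v(C, y) = C**2 + 15 = 15 + C**2)
G(r, D) = (290 + D)/(2*r) (G(r, D) = (290 + D)/((2*r)) = (290 + D)*(1/(2*r)) = (290 + D)/(2*r))
G(v(-15, 8), 9*(1 + 5))/(-69372) = ((290 + 9*(1 + 5))/(2*(15 + (-15)**2)))/(-69372) = ((290 + 9*6)/(2*(15 + 225)))*(-1/69372) = ((1/2)*(290 + 54)/240)*(-1/69372) = ((1/2)*(1/240)*344)*(-1/69372) = (43/60)*(-1/69372) = -43/4162320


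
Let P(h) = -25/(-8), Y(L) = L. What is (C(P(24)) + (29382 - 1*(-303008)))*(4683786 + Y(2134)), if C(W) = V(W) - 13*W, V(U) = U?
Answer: 1557377226800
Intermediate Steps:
P(h) = 25/8 (P(h) = -25*(-1/8) = 25/8)
C(W) = -12*W (C(W) = W - 13*W = -12*W)
(C(P(24)) + (29382 - 1*(-303008)))*(4683786 + Y(2134)) = (-12*25/8 + (29382 - 1*(-303008)))*(4683786 + 2134) = (-75/2 + (29382 + 303008))*4685920 = (-75/2 + 332390)*4685920 = (664705/2)*4685920 = 1557377226800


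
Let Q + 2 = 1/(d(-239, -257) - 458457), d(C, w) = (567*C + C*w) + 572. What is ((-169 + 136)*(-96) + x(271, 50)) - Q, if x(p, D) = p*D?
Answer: 8894622001/531975 ≈ 16720.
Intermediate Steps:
d(C, w) = 572 + 567*C + C*w
x(p, D) = D*p
Q = -1063951/531975 (Q = -2 + 1/((572 + 567*(-239) - 239*(-257)) - 458457) = -2 + 1/((572 - 135513 + 61423) - 458457) = -2 + 1/(-73518 - 458457) = -2 + 1/(-531975) = -2 - 1/531975 = -1063951/531975 ≈ -2.0000)
((-169 + 136)*(-96) + x(271, 50)) - Q = ((-169 + 136)*(-96) + 50*271) - 1*(-1063951/531975) = (-33*(-96) + 13550) + 1063951/531975 = (3168 + 13550) + 1063951/531975 = 16718 + 1063951/531975 = 8894622001/531975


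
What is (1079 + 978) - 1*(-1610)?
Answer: 3667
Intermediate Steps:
(1079 + 978) - 1*(-1610) = 2057 + 1610 = 3667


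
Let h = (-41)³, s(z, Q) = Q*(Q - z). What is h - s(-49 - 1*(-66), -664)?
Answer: -521105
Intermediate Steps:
h = -68921
h - s(-49 - 1*(-66), -664) = -68921 - (-664)*(-664 - (-49 - 1*(-66))) = -68921 - (-664)*(-664 - (-49 + 66)) = -68921 - (-664)*(-664 - 1*17) = -68921 - (-664)*(-664 - 17) = -68921 - (-664)*(-681) = -68921 - 1*452184 = -68921 - 452184 = -521105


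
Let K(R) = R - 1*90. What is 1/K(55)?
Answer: -1/35 ≈ -0.028571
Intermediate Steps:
K(R) = -90 + R (K(R) = R - 90 = -90 + R)
1/K(55) = 1/(-90 + 55) = 1/(-35) = -1/35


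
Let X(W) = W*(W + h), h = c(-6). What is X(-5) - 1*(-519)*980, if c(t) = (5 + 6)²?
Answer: 508040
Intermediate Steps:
c(t) = 121 (c(t) = 11² = 121)
h = 121
X(W) = W*(121 + W) (X(W) = W*(W + 121) = W*(121 + W))
X(-5) - 1*(-519)*980 = -5*(121 - 5) - 1*(-519)*980 = -5*116 + 519*980 = -580 + 508620 = 508040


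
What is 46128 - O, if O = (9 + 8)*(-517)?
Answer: 54917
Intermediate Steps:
O = -8789 (O = 17*(-517) = -8789)
46128 - O = 46128 - 1*(-8789) = 46128 + 8789 = 54917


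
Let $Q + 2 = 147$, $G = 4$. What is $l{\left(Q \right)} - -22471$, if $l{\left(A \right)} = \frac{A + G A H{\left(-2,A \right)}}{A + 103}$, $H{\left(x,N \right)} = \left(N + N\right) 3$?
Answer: $\frac{6077553}{248} \approx 24506.0$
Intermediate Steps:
$H{\left(x,N \right)} = 6 N$ ($H{\left(x,N \right)} = 2 N 3 = 6 N$)
$Q = 145$ ($Q = -2 + 147 = 145$)
$l{\left(A \right)} = \frac{A + 24 A^{2}}{103 + A}$ ($l{\left(A \right)} = \frac{A + 4 A 6 A}{A + 103} = \frac{A + 24 A^{2}}{103 + A}$)
$l{\left(Q \right)} - -22471 = \frac{145 \left(1 + 24 \cdot 145\right)}{103 + 145} - -22471 = \frac{145 \left(1 + 3480\right)}{248} + 22471 = 145 \cdot \frac{1}{248} \cdot 3481 + 22471 = \frac{504745}{248} + 22471 = \frac{6077553}{248}$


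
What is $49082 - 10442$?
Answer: $38640$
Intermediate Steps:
$49082 - 10442 = 38640$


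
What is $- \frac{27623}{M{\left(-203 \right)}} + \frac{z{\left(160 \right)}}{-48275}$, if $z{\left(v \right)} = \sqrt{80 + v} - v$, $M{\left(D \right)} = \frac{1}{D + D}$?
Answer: $\frac{108280226422}{9655} - \frac{4 \sqrt{15}}{48275} \approx 1.1215 \cdot 10^{7}$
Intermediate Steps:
$M{\left(D \right)} = \frac{1}{2 D}$
$- \frac{27623}{M{\left(-203 \right)}} + \frac{z{\left(160 \right)}}{-48275} = - \frac{27623}{\frac{1}{2} \frac{1}{-203}} + \frac{\sqrt{80 + 160} - 160}{-48275} = - \frac{27623}{\frac{1}{2} \left(- \frac{1}{203}\right)} + \left(\sqrt{240} - 160\right) \left(- \frac{1}{48275}\right) = - \frac{27623}{- \frac{1}{406}} + \left(4 \sqrt{15} - 160\right) \left(- \frac{1}{48275}\right) = \left(-27623\right) \left(-406\right) + \left(-160 + 4 \sqrt{15}\right) \left(- \frac{1}{48275}\right) = 11214938 + \left(\frac{32}{9655} - \frac{4 \sqrt{15}}{48275}\right) = \frac{108280226422}{9655} - \frac{4 \sqrt{15}}{48275}$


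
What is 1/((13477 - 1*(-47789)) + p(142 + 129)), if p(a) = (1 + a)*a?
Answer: 1/134978 ≈ 7.4086e-6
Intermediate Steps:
p(a) = a*(1 + a)
1/((13477 - 1*(-47789)) + p(142 + 129)) = 1/((13477 - 1*(-47789)) + (142 + 129)*(1 + (142 + 129))) = 1/((13477 + 47789) + 271*(1 + 271)) = 1/(61266 + 271*272) = 1/(61266 + 73712) = 1/134978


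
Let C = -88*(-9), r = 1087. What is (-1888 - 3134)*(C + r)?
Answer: -9436338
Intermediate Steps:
C = 792
(-1888 - 3134)*(C + r) = (-1888 - 3134)*(792 + 1087) = -5022*1879 = -9436338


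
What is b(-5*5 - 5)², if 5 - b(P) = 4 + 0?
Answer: 1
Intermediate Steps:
b(P) = 1 (b(P) = 5 - (4 + 0) = 5 - 1*4 = 5 - 4 = 1)
b(-5*5 - 5)² = 1² = 1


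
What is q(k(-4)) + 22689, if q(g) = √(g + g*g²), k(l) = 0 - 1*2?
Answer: 22689 + I*√10 ≈ 22689.0 + 3.1623*I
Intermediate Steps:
k(l) = -2 (k(l) = 0 - 2 = -2)
q(g) = √(g + g³)
q(k(-4)) + 22689 = √(-2 + (-2)³) + 22689 = √(-2 - 8) + 22689 = √(-10) + 22689 = I*√10 + 22689 = 22689 + I*√10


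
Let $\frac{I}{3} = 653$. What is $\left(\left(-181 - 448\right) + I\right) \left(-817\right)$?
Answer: $-1086610$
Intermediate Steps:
$I = 1959$ ($I = 3 \cdot 653 = 1959$)
$\left(\left(-181 - 448\right) + I\right) \left(-817\right) = \left(\left(-181 - 448\right) + 1959\right) \left(-817\right) = \left(-629 + 1959\right) \left(-817\right) = 1330 \left(-817\right) = -1086610$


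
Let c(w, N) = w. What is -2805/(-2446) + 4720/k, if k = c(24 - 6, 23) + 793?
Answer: 13819975/1983706 ≈ 6.9667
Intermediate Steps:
k = 811 (k = (24 - 6) + 793 = 18 + 793 = 811)
-2805/(-2446) + 4720/k = -2805/(-2446) + 4720/811 = -2805*(-1/2446) + 4720*(1/811) = 2805/2446 + 4720/811 = 13819975/1983706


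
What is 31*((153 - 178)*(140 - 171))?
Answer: 24025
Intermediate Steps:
31*((153 - 178)*(140 - 171)) = 31*(-25*(-31)) = 31*775 = 24025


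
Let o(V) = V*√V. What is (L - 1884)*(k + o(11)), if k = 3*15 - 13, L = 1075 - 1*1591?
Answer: -76800 - 26400*√11 ≈ -1.6436e+5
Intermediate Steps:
o(V) = V^(3/2)
L = -516 (L = 1075 - 1591 = -516)
k = 32 (k = 45 - 13 = 32)
(L - 1884)*(k + o(11)) = (-516 - 1884)*(32 + 11^(3/2)) = -2400*(32 + 11*√11) = -76800 - 26400*√11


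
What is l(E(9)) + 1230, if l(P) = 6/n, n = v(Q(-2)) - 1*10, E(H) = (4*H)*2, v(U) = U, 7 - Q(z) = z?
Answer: 1224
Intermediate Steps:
Q(z) = 7 - z
E(H) = 8*H
n = -1 (n = (7 - 1*(-2)) - 1*10 = (7 + 2) - 10 = 9 - 10 = -1)
l(P) = -6 (l(P) = 6/(-1) = 6*(-1) = -6)
l(E(9)) + 1230 = -6 + 1230 = 1224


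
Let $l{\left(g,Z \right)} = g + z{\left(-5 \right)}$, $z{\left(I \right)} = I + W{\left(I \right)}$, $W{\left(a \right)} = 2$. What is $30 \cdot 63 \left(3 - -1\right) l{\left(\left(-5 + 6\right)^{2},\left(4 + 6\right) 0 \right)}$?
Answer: $-15120$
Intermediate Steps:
$z{\left(I \right)} = 2 + I$ ($z{\left(I \right)} = I + 2 = 2 + I$)
$l{\left(g,Z \right)} = -3 + g$ ($l{\left(g,Z \right)} = g + \left(2 - 5\right) = g - 3 = -3 + g$)
$30 \cdot 63 \left(3 - -1\right) l{\left(\left(-5 + 6\right)^{2},\left(4 + 6\right) 0 \right)} = 30 \cdot 63 \left(3 - -1\right) \left(-3 + \left(-5 + 6\right)^{2}\right) = 1890 \left(3 + 1\right) \left(-3 + 1^{2}\right) = 1890 \cdot 4 \left(-3 + 1\right) = 1890 \cdot 4 \left(-2\right) = 1890 \left(-8\right) = -15120$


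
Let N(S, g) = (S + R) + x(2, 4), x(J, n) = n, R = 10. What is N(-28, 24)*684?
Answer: -9576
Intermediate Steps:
N(S, g) = 14 + S (N(S, g) = (S + 10) + 4 = (10 + S) + 4 = 14 + S)
N(-28, 24)*684 = (14 - 28)*684 = -14*684 = -9576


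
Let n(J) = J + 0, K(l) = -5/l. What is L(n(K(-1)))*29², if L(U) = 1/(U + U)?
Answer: 841/10 ≈ 84.100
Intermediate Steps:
n(J) = J
L(U) = 1/(2*U)
L(n(K(-1)))*29² = (1/(2*((-5/(-1)))))*29² = (1/(2*((-5*(-1)))))*841 = ((½)/5)*841 = ((½)*(⅕))*841 = (⅒)*841 = 841/10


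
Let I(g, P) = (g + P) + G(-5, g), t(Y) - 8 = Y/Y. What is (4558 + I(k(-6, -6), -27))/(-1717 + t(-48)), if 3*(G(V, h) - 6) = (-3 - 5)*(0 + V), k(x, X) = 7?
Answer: -3418/1281 ≈ -2.6682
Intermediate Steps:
t(Y) = 9 (t(Y) = 8 + Y/Y = 8 + 1 = 9)
G(V, h) = 6 - 8*V/3 (G(V, h) = 6 + ((-3 - 5)*(0 + V))/3 = 6 + (-8*V)/3 = 6 - 8*V/3)
I(g, P) = 58/3 + P + g (I(g, P) = (g + P) + (6 - 8/3*(-5)) = (P + g) + (6 + 40/3) = (P + g) + 58/3 = 58/3 + P + g)
(4558 + I(k(-6, -6), -27))/(-1717 + t(-48)) = (4558 + (58/3 - 27 + 7))/(-1717 + 9) = (4558 - ⅔)/(-1708) = (13672/3)*(-1/1708) = -3418/1281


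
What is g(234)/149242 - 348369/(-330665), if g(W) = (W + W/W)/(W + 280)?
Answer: 26723598863447/25365440448020 ≈ 1.0535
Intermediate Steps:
g(W) = (1 + W)/(280 + W) (g(W) = (W + 1)/(280 + W) = (1 + W)/(280 + W))
g(234)/149242 - 348369/(-330665) = ((1 + 234)/(280 + 234))/149242 - 348369/(-330665) = (235/514)*(1/149242) - 348369*(-1/330665) = ((1/514)*235)*(1/149242) + 348369/330665 = (235/514)*(1/149242) + 348369/330665 = 235/76710388 + 348369/330665 = 26723598863447/25365440448020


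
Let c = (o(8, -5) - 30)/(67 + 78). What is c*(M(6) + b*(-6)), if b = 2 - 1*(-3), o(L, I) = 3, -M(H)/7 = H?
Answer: 1944/145 ≈ 13.407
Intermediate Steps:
M(H) = -7*H
c = -27/145 (c = (3 - 30)/(67 + 78) = -27/145 ≈ -0.18621)
b = 5 (b = 2 + 3 = 5)
c*(M(6) + b*(-6)) = -27*(-7*6 + 5*(-6))/145 = -27*(-42 - 30)/145 = -27/145*(-72) = 1944/145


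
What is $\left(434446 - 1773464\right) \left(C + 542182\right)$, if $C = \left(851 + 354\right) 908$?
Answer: $-2191064611796$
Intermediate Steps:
$C = 1094140$ ($C = 1205 \cdot 908 = 1094140$)
$\left(434446 - 1773464\right) \left(C + 542182\right) = \left(434446 - 1773464\right) \left(1094140 + 542182\right) = \left(434446 - 1773464\right) 1636322 = \left(-1339018\right) 1636322 = -2191064611796$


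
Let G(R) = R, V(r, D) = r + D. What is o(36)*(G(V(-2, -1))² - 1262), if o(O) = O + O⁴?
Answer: -2104603956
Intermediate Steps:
V(r, D) = D + r
o(36)*(G(V(-2, -1))² - 1262) = (36 + 36⁴)*((-1 - 2)² - 1262) = (36 + 1679616)*((-3)² - 1262) = 1679652*(9 - 1262) = 1679652*(-1253) = -2104603956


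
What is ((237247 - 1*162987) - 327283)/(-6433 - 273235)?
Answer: 253023/279668 ≈ 0.90473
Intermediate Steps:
((237247 - 1*162987) - 327283)/(-6433 - 273235) = ((237247 - 162987) - 327283)/(-279668) = (74260 - 327283)*(-1/279668) = -253023*(-1/279668) = 253023/279668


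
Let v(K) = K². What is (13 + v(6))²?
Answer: 2401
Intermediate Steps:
(13 + v(6))² = (13 + 6²)² = (13 + 36)² = 49² = 2401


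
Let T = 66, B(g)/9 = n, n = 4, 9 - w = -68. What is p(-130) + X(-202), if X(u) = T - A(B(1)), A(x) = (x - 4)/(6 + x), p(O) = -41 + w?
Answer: 2126/21 ≈ 101.24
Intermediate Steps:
w = 77 (w = 9 - 1*(-68) = 9 + 68 = 77)
p(O) = 36 (p(O) = -41 + 77 = 36)
B(g) = 36 (B(g) = 9*4 = 36)
A(x) = (-4 + x)/(6 + x)
X(u) = 1370/21 (X(u) = 66 - (-4 + 36)/(6 + 36) = 66 - 32/42 = 66 - 1*16/21 = 66 - 16/21 = 1370/21)
p(-130) + X(-202) = 36 + 1370/21 = 2126/21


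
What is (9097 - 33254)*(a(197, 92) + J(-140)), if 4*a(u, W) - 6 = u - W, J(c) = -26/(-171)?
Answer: -461036345/684 ≈ -6.7403e+5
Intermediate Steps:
J(c) = 26/171 (J(c) = -26*(-1/171) = 26/171)
a(u, W) = 3/2 - W/4 + u/4 (a(u, W) = 3/2 + (u - W)/4 = 3/2 + (-W/4 + u/4) = 3/2 - W/4 + u/4)
(9097 - 33254)*(a(197, 92) + J(-140)) = (9097 - 33254)*((3/2 - ¼*92 + (¼)*197) + 26/171) = -24157*((3/2 - 23 + 197/4) + 26/171) = -24157*(111/4 + 26/171) = -24157*19085/684 = -461036345/684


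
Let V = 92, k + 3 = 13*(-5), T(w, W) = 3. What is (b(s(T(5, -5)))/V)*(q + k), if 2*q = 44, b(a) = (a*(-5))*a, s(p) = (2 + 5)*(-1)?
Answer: 245/2 ≈ 122.50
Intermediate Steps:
k = -68 (k = -3 + 13*(-5) = -3 - 65 = -68)
s(p) = -7 (s(p) = 7*(-1) = -7)
b(a) = -5*a² (b(a) = (-5*a)*a = -5*a²)
q = 22 (q = (½)*44 = 22)
(b(s(T(5, -5)))/V)*(q + k) = (-5*(-7)²/92)*(22 - 68) = (-5*49*(1/92))*(-46) = -245*1/92*(-46) = -245/92*(-46) = 245/2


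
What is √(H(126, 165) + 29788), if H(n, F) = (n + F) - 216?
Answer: √29863 ≈ 172.81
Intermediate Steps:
H(n, F) = -216 + F + n (H(n, F) = (F + n) - 216 = -216 + F + n)
√(H(126, 165) + 29788) = √((-216 + 165 + 126) + 29788) = √(75 + 29788) = √29863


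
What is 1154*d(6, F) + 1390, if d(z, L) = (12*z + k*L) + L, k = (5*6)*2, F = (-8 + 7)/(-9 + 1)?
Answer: 373109/4 ≈ 93277.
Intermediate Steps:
F = ⅛ (F = -1/(-8) = -1*(-⅛) = ⅛ ≈ 0.12500)
k = 60 (k = 30*2 = 60)
d(z, L) = 12*z + 61*L (d(z, L) = (12*z + 60*L) + L = 12*z + 61*L)
1154*d(6, F) + 1390 = 1154*(12*6 + 61*(⅛)) + 1390 = 1154*(72 + 61/8) + 1390 = 1154*(637/8) + 1390 = 367549/4 + 1390 = 373109/4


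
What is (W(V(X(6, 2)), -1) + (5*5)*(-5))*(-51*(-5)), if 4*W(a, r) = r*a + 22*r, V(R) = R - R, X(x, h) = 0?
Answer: -66555/2 ≈ -33278.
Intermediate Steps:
V(R) = 0
W(a, r) = 11*r/2 + a*r/4 (W(a, r) = (r*a + 22*r)/4 = (a*r + 22*r)/4 = (22*r + a*r)/4 = 11*r/2 + a*r/4)
(W(V(X(6, 2)), -1) + (5*5)*(-5))*(-51*(-5)) = ((¼)*(-1)*(22 + 0) + (5*5)*(-5))*(-51*(-5)) = ((¼)*(-1)*22 + 25*(-5))*255 = (-11/2 - 125)*255 = -261/2*255 = -66555/2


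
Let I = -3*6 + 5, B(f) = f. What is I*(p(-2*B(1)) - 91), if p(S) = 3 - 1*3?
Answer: 1183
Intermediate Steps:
I = -13 (I = -18 + 5 = -13)
p(S) = 0 (p(S) = 3 - 3 = 0)
I*(p(-2*B(1)) - 91) = -13*(0 - 91) = -13*(-91) = 1183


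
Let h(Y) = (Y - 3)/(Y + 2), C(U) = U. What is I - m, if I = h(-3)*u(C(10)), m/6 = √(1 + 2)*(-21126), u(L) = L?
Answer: 60 + 126756*√3 ≈ 2.1961e+5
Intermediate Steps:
h(Y) = (-3 + Y)/(2 + Y)
m = -126756*√3 (m = 6*(√(1 + 2)*(-21126)) = 6*(√3*(-21126)) = 6*(-21126*√3) = -126756*√3 ≈ -2.1955e+5)
I = 60 (I = ((-3 - 3)/(2 - 3))*10 = (-6/(-1))*10 = -1*(-6)*10 = 6*10 = 60)
I - m = 60 - (-126756)*√3 = 60 + 126756*√3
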